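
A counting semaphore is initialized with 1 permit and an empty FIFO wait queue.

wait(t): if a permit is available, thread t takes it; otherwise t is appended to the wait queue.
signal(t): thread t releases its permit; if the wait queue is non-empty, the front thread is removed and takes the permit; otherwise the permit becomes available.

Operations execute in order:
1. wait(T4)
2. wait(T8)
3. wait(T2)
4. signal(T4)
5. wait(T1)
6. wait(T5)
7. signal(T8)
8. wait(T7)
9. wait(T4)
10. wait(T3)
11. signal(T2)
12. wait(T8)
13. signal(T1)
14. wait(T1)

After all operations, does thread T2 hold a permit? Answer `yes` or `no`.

Step 1: wait(T4) -> count=0 queue=[] holders={T4}
Step 2: wait(T8) -> count=0 queue=[T8] holders={T4}
Step 3: wait(T2) -> count=0 queue=[T8,T2] holders={T4}
Step 4: signal(T4) -> count=0 queue=[T2] holders={T8}
Step 5: wait(T1) -> count=0 queue=[T2,T1] holders={T8}
Step 6: wait(T5) -> count=0 queue=[T2,T1,T5] holders={T8}
Step 7: signal(T8) -> count=0 queue=[T1,T5] holders={T2}
Step 8: wait(T7) -> count=0 queue=[T1,T5,T7] holders={T2}
Step 9: wait(T4) -> count=0 queue=[T1,T5,T7,T4] holders={T2}
Step 10: wait(T3) -> count=0 queue=[T1,T5,T7,T4,T3] holders={T2}
Step 11: signal(T2) -> count=0 queue=[T5,T7,T4,T3] holders={T1}
Step 12: wait(T8) -> count=0 queue=[T5,T7,T4,T3,T8] holders={T1}
Step 13: signal(T1) -> count=0 queue=[T7,T4,T3,T8] holders={T5}
Step 14: wait(T1) -> count=0 queue=[T7,T4,T3,T8,T1] holders={T5}
Final holders: {T5} -> T2 not in holders

Answer: no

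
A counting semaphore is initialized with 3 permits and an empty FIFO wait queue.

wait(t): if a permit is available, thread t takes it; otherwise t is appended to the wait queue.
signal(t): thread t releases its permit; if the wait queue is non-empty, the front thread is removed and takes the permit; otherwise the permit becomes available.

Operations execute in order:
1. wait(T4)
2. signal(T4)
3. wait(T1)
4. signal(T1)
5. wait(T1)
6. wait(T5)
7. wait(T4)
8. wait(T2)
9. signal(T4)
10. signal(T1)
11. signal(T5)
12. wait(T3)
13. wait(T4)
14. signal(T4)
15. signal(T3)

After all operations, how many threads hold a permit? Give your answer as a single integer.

Answer: 1

Derivation:
Step 1: wait(T4) -> count=2 queue=[] holders={T4}
Step 2: signal(T4) -> count=3 queue=[] holders={none}
Step 3: wait(T1) -> count=2 queue=[] holders={T1}
Step 4: signal(T1) -> count=3 queue=[] holders={none}
Step 5: wait(T1) -> count=2 queue=[] holders={T1}
Step 6: wait(T5) -> count=1 queue=[] holders={T1,T5}
Step 7: wait(T4) -> count=0 queue=[] holders={T1,T4,T5}
Step 8: wait(T2) -> count=0 queue=[T2] holders={T1,T4,T5}
Step 9: signal(T4) -> count=0 queue=[] holders={T1,T2,T5}
Step 10: signal(T1) -> count=1 queue=[] holders={T2,T5}
Step 11: signal(T5) -> count=2 queue=[] holders={T2}
Step 12: wait(T3) -> count=1 queue=[] holders={T2,T3}
Step 13: wait(T4) -> count=0 queue=[] holders={T2,T3,T4}
Step 14: signal(T4) -> count=1 queue=[] holders={T2,T3}
Step 15: signal(T3) -> count=2 queue=[] holders={T2}
Final holders: {T2} -> 1 thread(s)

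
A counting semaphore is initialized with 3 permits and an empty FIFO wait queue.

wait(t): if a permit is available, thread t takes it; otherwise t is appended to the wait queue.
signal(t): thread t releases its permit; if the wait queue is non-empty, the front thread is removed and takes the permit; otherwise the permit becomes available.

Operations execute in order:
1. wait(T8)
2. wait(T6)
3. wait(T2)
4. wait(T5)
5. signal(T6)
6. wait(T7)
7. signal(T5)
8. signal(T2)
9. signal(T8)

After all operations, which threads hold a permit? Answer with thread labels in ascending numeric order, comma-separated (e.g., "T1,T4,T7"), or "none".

Answer: T7

Derivation:
Step 1: wait(T8) -> count=2 queue=[] holders={T8}
Step 2: wait(T6) -> count=1 queue=[] holders={T6,T8}
Step 3: wait(T2) -> count=0 queue=[] holders={T2,T6,T8}
Step 4: wait(T5) -> count=0 queue=[T5] holders={T2,T6,T8}
Step 5: signal(T6) -> count=0 queue=[] holders={T2,T5,T8}
Step 6: wait(T7) -> count=0 queue=[T7] holders={T2,T5,T8}
Step 7: signal(T5) -> count=0 queue=[] holders={T2,T7,T8}
Step 8: signal(T2) -> count=1 queue=[] holders={T7,T8}
Step 9: signal(T8) -> count=2 queue=[] holders={T7}
Final holders: T7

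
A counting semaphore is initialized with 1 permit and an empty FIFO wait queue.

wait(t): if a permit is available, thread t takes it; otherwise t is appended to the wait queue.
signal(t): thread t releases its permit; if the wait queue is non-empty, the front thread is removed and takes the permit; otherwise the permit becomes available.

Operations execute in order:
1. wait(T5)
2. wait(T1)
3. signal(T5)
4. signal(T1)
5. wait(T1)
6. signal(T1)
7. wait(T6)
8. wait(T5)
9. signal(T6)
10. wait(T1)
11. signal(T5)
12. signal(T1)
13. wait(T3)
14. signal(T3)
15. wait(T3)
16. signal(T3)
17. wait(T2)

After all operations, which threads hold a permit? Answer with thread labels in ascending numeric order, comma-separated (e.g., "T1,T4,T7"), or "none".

Step 1: wait(T5) -> count=0 queue=[] holders={T5}
Step 2: wait(T1) -> count=0 queue=[T1] holders={T5}
Step 3: signal(T5) -> count=0 queue=[] holders={T1}
Step 4: signal(T1) -> count=1 queue=[] holders={none}
Step 5: wait(T1) -> count=0 queue=[] holders={T1}
Step 6: signal(T1) -> count=1 queue=[] holders={none}
Step 7: wait(T6) -> count=0 queue=[] holders={T6}
Step 8: wait(T5) -> count=0 queue=[T5] holders={T6}
Step 9: signal(T6) -> count=0 queue=[] holders={T5}
Step 10: wait(T1) -> count=0 queue=[T1] holders={T5}
Step 11: signal(T5) -> count=0 queue=[] holders={T1}
Step 12: signal(T1) -> count=1 queue=[] holders={none}
Step 13: wait(T3) -> count=0 queue=[] holders={T3}
Step 14: signal(T3) -> count=1 queue=[] holders={none}
Step 15: wait(T3) -> count=0 queue=[] holders={T3}
Step 16: signal(T3) -> count=1 queue=[] holders={none}
Step 17: wait(T2) -> count=0 queue=[] holders={T2}
Final holders: T2

Answer: T2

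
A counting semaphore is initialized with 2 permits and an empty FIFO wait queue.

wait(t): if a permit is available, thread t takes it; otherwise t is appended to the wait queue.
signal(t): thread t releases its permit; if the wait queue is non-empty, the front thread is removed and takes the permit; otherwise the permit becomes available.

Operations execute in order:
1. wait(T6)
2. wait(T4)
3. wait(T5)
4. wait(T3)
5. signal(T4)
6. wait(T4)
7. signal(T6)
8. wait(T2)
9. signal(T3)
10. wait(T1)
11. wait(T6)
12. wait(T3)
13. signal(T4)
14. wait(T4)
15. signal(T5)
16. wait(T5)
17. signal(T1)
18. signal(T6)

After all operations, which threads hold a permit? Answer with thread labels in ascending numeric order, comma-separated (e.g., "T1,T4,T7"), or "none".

Answer: T2,T3

Derivation:
Step 1: wait(T6) -> count=1 queue=[] holders={T6}
Step 2: wait(T4) -> count=0 queue=[] holders={T4,T6}
Step 3: wait(T5) -> count=0 queue=[T5] holders={T4,T6}
Step 4: wait(T3) -> count=0 queue=[T5,T3] holders={T4,T6}
Step 5: signal(T4) -> count=0 queue=[T3] holders={T5,T6}
Step 6: wait(T4) -> count=0 queue=[T3,T4] holders={T5,T6}
Step 7: signal(T6) -> count=0 queue=[T4] holders={T3,T5}
Step 8: wait(T2) -> count=0 queue=[T4,T2] holders={T3,T5}
Step 9: signal(T3) -> count=0 queue=[T2] holders={T4,T5}
Step 10: wait(T1) -> count=0 queue=[T2,T1] holders={T4,T5}
Step 11: wait(T6) -> count=0 queue=[T2,T1,T6] holders={T4,T5}
Step 12: wait(T3) -> count=0 queue=[T2,T1,T6,T3] holders={T4,T5}
Step 13: signal(T4) -> count=0 queue=[T1,T6,T3] holders={T2,T5}
Step 14: wait(T4) -> count=0 queue=[T1,T6,T3,T4] holders={T2,T5}
Step 15: signal(T5) -> count=0 queue=[T6,T3,T4] holders={T1,T2}
Step 16: wait(T5) -> count=0 queue=[T6,T3,T4,T5] holders={T1,T2}
Step 17: signal(T1) -> count=0 queue=[T3,T4,T5] holders={T2,T6}
Step 18: signal(T6) -> count=0 queue=[T4,T5] holders={T2,T3}
Final holders: T2,T3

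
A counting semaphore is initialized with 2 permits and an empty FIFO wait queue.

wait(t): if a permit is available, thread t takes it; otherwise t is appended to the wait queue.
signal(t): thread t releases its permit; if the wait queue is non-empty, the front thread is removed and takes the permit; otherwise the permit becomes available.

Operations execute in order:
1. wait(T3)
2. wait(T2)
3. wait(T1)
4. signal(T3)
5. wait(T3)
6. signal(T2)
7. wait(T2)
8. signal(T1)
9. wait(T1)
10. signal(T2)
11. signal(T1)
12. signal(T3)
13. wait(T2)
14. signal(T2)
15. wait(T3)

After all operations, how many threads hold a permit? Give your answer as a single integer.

Answer: 1

Derivation:
Step 1: wait(T3) -> count=1 queue=[] holders={T3}
Step 2: wait(T2) -> count=0 queue=[] holders={T2,T3}
Step 3: wait(T1) -> count=0 queue=[T1] holders={T2,T3}
Step 4: signal(T3) -> count=0 queue=[] holders={T1,T2}
Step 5: wait(T3) -> count=0 queue=[T3] holders={T1,T2}
Step 6: signal(T2) -> count=0 queue=[] holders={T1,T3}
Step 7: wait(T2) -> count=0 queue=[T2] holders={T1,T3}
Step 8: signal(T1) -> count=0 queue=[] holders={T2,T3}
Step 9: wait(T1) -> count=0 queue=[T1] holders={T2,T3}
Step 10: signal(T2) -> count=0 queue=[] holders={T1,T3}
Step 11: signal(T1) -> count=1 queue=[] holders={T3}
Step 12: signal(T3) -> count=2 queue=[] holders={none}
Step 13: wait(T2) -> count=1 queue=[] holders={T2}
Step 14: signal(T2) -> count=2 queue=[] holders={none}
Step 15: wait(T3) -> count=1 queue=[] holders={T3}
Final holders: {T3} -> 1 thread(s)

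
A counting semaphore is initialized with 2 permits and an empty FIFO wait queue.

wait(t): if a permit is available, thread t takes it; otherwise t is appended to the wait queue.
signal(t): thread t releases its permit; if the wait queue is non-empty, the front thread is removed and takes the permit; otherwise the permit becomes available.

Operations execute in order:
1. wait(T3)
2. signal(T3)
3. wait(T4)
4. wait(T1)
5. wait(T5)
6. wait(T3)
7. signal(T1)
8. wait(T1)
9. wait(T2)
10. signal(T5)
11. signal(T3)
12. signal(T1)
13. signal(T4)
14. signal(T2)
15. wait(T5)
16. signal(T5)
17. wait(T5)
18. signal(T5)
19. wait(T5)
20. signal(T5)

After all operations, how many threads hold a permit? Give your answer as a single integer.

Step 1: wait(T3) -> count=1 queue=[] holders={T3}
Step 2: signal(T3) -> count=2 queue=[] holders={none}
Step 3: wait(T4) -> count=1 queue=[] holders={T4}
Step 4: wait(T1) -> count=0 queue=[] holders={T1,T4}
Step 5: wait(T5) -> count=0 queue=[T5] holders={T1,T4}
Step 6: wait(T3) -> count=0 queue=[T5,T3] holders={T1,T4}
Step 7: signal(T1) -> count=0 queue=[T3] holders={T4,T5}
Step 8: wait(T1) -> count=0 queue=[T3,T1] holders={T4,T5}
Step 9: wait(T2) -> count=0 queue=[T3,T1,T2] holders={T4,T5}
Step 10: signal(T5) -> count=0 queue=[T1,T2] holders={T3,T4}
Step 11: signal(T3) -> count=0 queue=[T2] holders={T1,T4}
Step 12: signal(T1) -> count=0 queue=[] holders={T2,T4}
Step 13: signal(T4) -> count=1 queue=[] holders={T2}
Step 14: signal(T2) -> count=2 queue=[] holders={none}
Step 15: wait(T5) -> count=1 queue=[] holders={T5}
Step 16: signal(T5) -> count=2 queue=[] holders={none}
Step 17: wait(T5) -> count=1 queue=[] holders={T5}
Step 18: signal(T5) -> count=2 queue=[] holders={none}
Step 19: wait(T5) -> count=1 queue=[] holders={T5}
Step 20: signal(T5) -> count=2 queue=[] holders={none}
Final holders: {none} -> 0 thread(s)

Answer: 0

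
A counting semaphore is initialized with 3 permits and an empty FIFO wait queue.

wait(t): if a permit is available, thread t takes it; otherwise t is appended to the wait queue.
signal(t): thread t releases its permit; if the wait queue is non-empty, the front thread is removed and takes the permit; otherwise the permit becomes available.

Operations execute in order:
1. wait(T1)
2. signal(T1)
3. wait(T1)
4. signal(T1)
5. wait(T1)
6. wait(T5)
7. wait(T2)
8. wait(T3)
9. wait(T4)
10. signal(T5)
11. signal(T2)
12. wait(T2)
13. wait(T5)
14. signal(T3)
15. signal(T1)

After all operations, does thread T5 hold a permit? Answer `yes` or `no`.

Step 1: wait(T1) -> count=2 queue=[] holders={T1}
Step 2: signal(T1) -> count=3 queue=[] holders={none}
Step 3: wait(T1) -> count=2 queue=[] holders={T1}
Step 4: signal(T1) -> count=3 queue=[] holders={none}
Step 5: wait(T1) -> count=2 queue=[] holders={T1}
Step 6: wait(T5) -> count=1 queue=[] holders={T1,T5}
Step 7: wait(T2) -> count=0 queue=[] holders={T1,T2,T5}
Step 8: wait(T3) -> count=0 queue=[T3] holders={T1,T2,T5}
Step 9: wait(T4) -> count=0 queue=[T3,T4] holders={T1,T2,T5}
Step 10: signal(T5) -> count=0 queue=[T4] holders={T1,T2,T3}
Step 11: signal(T2) -> count=0 queue=[] holders={T1,T3,T4}
Step 12: wait(T2) -> count=0 queue=[T2] holders={T1,T3,T4}
Step 13: wait(T5) -> count=0 queue=[T2,T5] holders={T1,T3,T4}
Step 14: signal(T3) -> count=0 queue=[T5] holders={T1,T2,T4}
Step 15: signal(T1) -> count=0 queue=[] holders={T2,T4,T5}
Final holders: {T2,T4,T5} -> T5 in holders

Answer: yes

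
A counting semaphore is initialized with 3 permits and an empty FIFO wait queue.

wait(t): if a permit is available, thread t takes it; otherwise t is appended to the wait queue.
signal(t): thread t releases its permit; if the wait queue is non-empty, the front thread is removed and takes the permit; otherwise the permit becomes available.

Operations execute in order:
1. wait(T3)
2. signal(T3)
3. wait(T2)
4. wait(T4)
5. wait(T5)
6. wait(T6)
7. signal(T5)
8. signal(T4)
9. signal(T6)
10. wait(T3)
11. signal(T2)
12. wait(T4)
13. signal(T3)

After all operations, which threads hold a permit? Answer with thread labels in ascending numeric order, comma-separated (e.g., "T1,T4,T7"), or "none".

Step 1: wait(T3) -> count=2 queue=[] holders={T3}
Step 2: signal(T3) -> count=3 queue=[] holders={none}
Step 3: wait(T2) -> count=2 queue=[] holders={T2}
Step 4: wait(T4) -> count=1 queue=[] holders={T2,T4}
Step 5: wait(T5) -> count=0 queue=[] holders={T2,T4,T5}
Step 6: wait(T6) -> count=0 queue=[T6] holders={T2,T4,T5}
Step 7: signal(T5) -> count=0 queue=[] holders={T2,T4,T6}
Step 8: signal(T4) -> count=1 queue=[] holders={T2,T6}
Step 9: signal(T6) -> count=2 queue=[] holders={T2}
Step 10: wait(T3) -> count=1 queue=[] holders={T2,T3}
Step 11: signal(T2) -> count=2 queue=[] holders={T3}
Step 12: wait(T4) -> count=1 queue=[] holders={T3,T4}
Step 13: signal(T3) -> count=2 queue=[] holders={T4}
Final holders: T4

Answer: T4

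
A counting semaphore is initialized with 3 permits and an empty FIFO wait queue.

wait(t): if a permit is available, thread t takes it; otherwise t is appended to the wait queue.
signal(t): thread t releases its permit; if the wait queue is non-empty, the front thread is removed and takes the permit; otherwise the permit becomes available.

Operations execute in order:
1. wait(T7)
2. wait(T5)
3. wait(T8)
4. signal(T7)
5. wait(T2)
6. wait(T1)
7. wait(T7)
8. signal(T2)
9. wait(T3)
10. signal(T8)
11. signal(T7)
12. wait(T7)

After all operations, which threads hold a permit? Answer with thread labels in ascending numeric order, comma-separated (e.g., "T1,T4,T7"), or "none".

Answer: T1,T3,T5

Derivation:
Step 1: wait(T7) -> count=2 queue=[] holders={T7}
Step 2: wait(T5) -> count=1 queue=[] holders={T5,T7}
Step 3: wait(T8) -> count=0 queue=[] holders={T5,T7,T8}
Step 4: signal(T7) -> count=1 queue=[] holders={T5,T8}
Step 5: wait(T2) -> count=0 queue=[] holders={T2,T5,T8}
Step 6: wait(T1) -> count=0 queue=[T1] holders={T2,T5,T8}
Step 7: wait(T7) -> count=0 queue=[T1,T7] holders={T2,T5,T8}
Step 8: signal(T2) -> count=0 queue=[T7] holders={T1,T5,T8}
Step 9: wait(T3) -> count=0 queue=[T7,T3] holders={T1,T5,T8}
Step 10: signal(T8) -> count=0 queue=[T3] holders={T1,T5,T7}
Step 11: signal(T7) -> count=0 queue=[] holders={T1,T3,T5}
Step 12: wait(T7) -> count=0 queue=[T7] holders={T1,T3,T5}
Final holders: T1,T3,T5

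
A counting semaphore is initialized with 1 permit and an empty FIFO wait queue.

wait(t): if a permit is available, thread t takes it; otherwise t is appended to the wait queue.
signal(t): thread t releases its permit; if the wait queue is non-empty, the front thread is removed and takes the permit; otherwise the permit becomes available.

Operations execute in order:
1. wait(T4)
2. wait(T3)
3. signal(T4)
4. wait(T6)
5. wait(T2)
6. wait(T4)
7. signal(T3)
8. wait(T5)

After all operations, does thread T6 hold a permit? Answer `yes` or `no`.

Step 1: wait(T4) -> count=0 queue=[] holders={T4}
Step 2: wait(T3) -> count=0 queue=[T3] holders={T4}
Step 3: signal(T4) -> count=0 queue=[] holders={T3}
Step 4: wait(T6) -> count=0 queue=[T6] holders={T3}
Step 5: wait(T2) -> count=0 queue=[T6,T2] holders={T3}
Step 6: wait(T4) -> count=0 queue=[T6,T2,T4] holders={T3}
Step 7: signal(T3) -> count=0 queue=[T2,T4] holders={T6}
Step 8: wait(T5) -> count=0 queue=[T2,T4,T5] holders={T6}
Final holders: {T6} -> T6 in holders

Answer: yes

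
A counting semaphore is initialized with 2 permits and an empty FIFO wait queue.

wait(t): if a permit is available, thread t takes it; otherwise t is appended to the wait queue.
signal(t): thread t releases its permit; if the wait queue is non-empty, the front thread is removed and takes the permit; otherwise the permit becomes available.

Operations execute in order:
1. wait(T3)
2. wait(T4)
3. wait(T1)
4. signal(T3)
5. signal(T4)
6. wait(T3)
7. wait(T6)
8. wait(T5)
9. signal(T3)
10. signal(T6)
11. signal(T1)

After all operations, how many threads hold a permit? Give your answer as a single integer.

Step 1: wait(T3) -> count=1 queue=[] holders={T3}
Step 2: wait(T4) -> count=0 queue=[] holders={T3,T4}
Step 3: wait(T1) -> count=0 queue=[T1] holders={T3,T4}
Step 4: signal(T3) -> count=0 queue=[] holders={T1,T4}
Step 5: signal(T4) -> count=1 queue=[] holders={T1}
Step 6: wait(T3) -> count=0 queue=[] holders={T1,T3}
Step 7: wait(T6) -> count=0 queue=[T6] holders={T1,T3}
Step 8: wait(T5) -> count=0 queue=[T6,T5] holders={T1,T3}
Step 9: signal(T3) -> count=0 queue=[T5] holders={T1,T6}
Step 10: signal(T6) -> count=0 queue=[] holders={T1,T5}
Step 11: signal(T1) -> count=1 queue=[] holders={T5}
Final holders: {T5} -> 1 thread(s)

Answer: 1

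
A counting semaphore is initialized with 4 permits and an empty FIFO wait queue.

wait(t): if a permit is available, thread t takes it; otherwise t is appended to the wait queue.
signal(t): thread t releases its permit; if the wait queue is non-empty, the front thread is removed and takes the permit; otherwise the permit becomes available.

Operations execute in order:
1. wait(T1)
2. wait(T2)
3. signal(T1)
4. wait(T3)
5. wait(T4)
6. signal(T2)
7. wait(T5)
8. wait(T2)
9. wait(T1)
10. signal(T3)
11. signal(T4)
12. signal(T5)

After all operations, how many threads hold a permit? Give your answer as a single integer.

Step 1: wait(T1) -> count=3 queue=[] holders={T1}
Step 2: wait(T2) -> count=2 queue=[] holders={T1,T2}
Step 3: signal(T1) -> count=3 queue=[] holders={T2}
Step 4: wait(T3) -> count=2 queue=[] holders={T2,T3}
Step 5: wait(T4) -> count=1 queue=[] holders={T2,T3,T4}
Step 6: signal(T2) -> count=2 queue=[] holders={T3,T4}
Step 7: wait(T5) -> count=1 queue=[] holders={T3,T4,T5}
Step 8: wait(T2) -> count=0 queue=[] holders={T2,T3,T4,T5}
Step 9: wait(T1) -> count=0 queue=[T1] holders={T2,T3,T4,T5}
Step 10: signal(T3) -> count=0 queue=[] holders={T1,T2,T4,T5}
Step 11: signal(T4) -> count=1 queue=[] holders={T1,T2,T5}
Step 12: signal(T5) -> count=2 queue=[] holders={T1,T2}
Final holders: {T1,T2} -> 2 thread(s)

Answer: 2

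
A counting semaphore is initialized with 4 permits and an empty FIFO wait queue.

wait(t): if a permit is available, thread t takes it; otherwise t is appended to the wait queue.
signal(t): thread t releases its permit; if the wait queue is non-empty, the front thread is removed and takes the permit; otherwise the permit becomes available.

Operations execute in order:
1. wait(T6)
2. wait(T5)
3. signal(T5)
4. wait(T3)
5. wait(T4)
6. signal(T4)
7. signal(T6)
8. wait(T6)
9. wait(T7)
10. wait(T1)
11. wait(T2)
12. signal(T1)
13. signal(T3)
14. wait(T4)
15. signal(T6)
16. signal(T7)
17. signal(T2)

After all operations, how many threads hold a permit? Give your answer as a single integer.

Answer: 1

Derivation:
Step 1: wait(T6) -> count=3 queue=[] holders={T6}
Step 2: wait(T5) -> count=2 queue=[] holders={T5,T6}
Step 3: signal(T5) -> count=3 queue=[] holders={T6}
Step 4: wait(T3) -> count=2 queue=[] holders={T3,T6}
Step 5: wait(T4) -> count=1 queue=[] holders={T3,T4,T6}
Step 6: signal(T4) -> count=2 queue=[] holders={T3,T6}
Step 7: signal(T6) -> count=3 queue=[] holders={T3}
Step 8: wait(T6) -> count=2 queue=[] holders={T3,T6}
Step 9: wait(T7) -> count=1 queue=[] holders={T3,T6,T7}
Step 10: wait(T1) -> count=0 queue=[] holders={T1,T3,T6,T7}
Step 11: wait(T2) -> count=0 queue=[T2] holders={T1,T3,T6,T7}
Step 12: signal(T1) -> count=0 queue=[] holders={T2,T3,T6,T7}
Step 13: signal(T3) -> count=1 queue=[] holders={T2,T6,T7}
Step 14: wait(T4) -> count=0 queue=[] holders={T2,T4,T6,T7}
Step 15: signal(T6) -> count=1 queue=[] holders={T2,T4,T7}
Step 16: signal(T7) -> count=2 queue=[] holders={T2,T4}
Step 17: signal(T2) -> count=3 queue=[] holders={T4}
Final holders: {T4} -> 1 thread(s)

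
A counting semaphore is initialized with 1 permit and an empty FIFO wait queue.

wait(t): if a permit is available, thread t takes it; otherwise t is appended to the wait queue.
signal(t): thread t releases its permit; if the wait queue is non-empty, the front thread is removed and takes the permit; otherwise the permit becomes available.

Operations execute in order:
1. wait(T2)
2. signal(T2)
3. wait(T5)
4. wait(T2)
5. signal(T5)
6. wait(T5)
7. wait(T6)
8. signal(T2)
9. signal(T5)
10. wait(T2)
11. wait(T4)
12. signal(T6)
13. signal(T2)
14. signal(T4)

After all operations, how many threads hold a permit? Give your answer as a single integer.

Step 1: wait(T2) -> count=0 queue=[] holders={T2}
Step 2: signal(T2) -> count=1 queue=[] holders={none}
Step 3: wait(T5) -> count=0 queue=[] holders={T5}
Step 4: wait(T2) -> count=0 queue=[T2] holders={T5}
Step 5: signal(T5) -> count=0 queue=[] holders={T2}
Step 6: wait(T5) -> count=0 queue=[T5] holders={T2}
Step 7: wait(T6) -> count=0 queue=[T5,T6] holders={T2}
Step 8: signal(T2) -> count=0 queue=[T6] holders={T5}
Step 9: signal(T5) -> count=0 queue=[] holders={T6}
Step 10: wait(T2) -> count=0 queue=[T2] holders={T6}
Step 11: wait(T4) -> count=0 queue=[T2,T4] holders={T6}
Step 12: signal(T6) -> count=0 queue=[T4] holders={T2}
Step 13: signal(T2) -> count=0 queue=[] holders={T4}
Step 14: signal(T4) -> count=1 queue=[] holders={none}
Final holders: {none} -> 0 thread(s)

Answer: 0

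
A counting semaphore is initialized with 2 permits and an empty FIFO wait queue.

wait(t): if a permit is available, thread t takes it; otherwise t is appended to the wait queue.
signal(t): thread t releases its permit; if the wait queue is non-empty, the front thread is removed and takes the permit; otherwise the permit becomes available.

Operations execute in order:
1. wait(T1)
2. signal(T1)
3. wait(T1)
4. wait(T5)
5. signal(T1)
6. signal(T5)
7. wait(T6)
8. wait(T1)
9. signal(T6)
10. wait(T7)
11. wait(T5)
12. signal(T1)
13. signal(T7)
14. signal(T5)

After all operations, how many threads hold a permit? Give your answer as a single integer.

Step 1: wait(T1) -> count=1 queue=[] holders={T1}
Step 2: signal(T1) -> count=2 queue=[] holders={none}
Step 3: wait(T1) -> count=1 queue=[] holders={T1}
Step 4: wait(T5) -> count=0 queue=[] holders={T1,T5}
Step 5: signal(T1) -> count=1 queue=[] holders={T5}
Step 6: signal(T5) -> count=2 queue=[] holders={none}
Step 7: wait(T6) -> count=1 queue=[] holders={T6}
Step 8: wait(T1) -> count=0 queue=[] holders={T1,T6}
Step 9: signal(T6) -> count=1 queue=[] holders={T1}
Step 10: wait(T7) -> count=0 queue=[] holders={T1,T7}
Step 11: wait(T5) -> count=0 queue=[T5] holders={T1,T7}
Step 12: signal(T1) -> count=0 queue=[] holders={T5,T7}
Step 13: signal(T7) -> count=1 queue=[] holders={T5}
Step 14: signal(T5) -> count=2 queue=[] holders={none}
Final holders: {none} -> 0 thread(s)

Answer: 0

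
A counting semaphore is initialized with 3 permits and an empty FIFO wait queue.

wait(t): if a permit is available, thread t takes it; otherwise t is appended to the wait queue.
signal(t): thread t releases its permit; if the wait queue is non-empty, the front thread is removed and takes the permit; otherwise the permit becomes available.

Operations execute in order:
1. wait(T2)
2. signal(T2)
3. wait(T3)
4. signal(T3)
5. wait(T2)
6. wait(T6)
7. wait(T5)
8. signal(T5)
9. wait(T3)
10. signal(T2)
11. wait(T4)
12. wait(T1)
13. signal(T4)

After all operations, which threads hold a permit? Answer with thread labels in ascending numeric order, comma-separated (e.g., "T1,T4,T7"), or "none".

Step 1: wait(T2) -> count=2 queue=[] holders={T2}
Step 2: signal(T2) -> count=3 queue=[] holders={none}
Step 3: wait(T3) -> count=2 queue=[] holders={T3}
Step 4: signal(T3) -> count=3 queue=[] holders={none}
Step 5: wait(T2) -> count=2 queue=[] holders={T2}
Step 6: wait(T6) -> count=1 queue=[] holders={T2,T6}
Step 7: wait(T5) -> count=0 queue=[] holders={T2,T5,T6}
Step 8: signal(T5) -> count=1 queue=[] holders={T2,T6}
Step 9: wait(T3) -> count=0 queue=[] holders={T2,T3,T6}
Step 10: signal(T2) -> count=1 queue=[] holders={T3,T6}
Step 11: wait(T4) -> count=0 queue=[] holders={T3,T4,T6}
Step 12: wait(T1) -> count=0 queue=[T1] holders={T3,T4,T6}
Step 13: signal(T4) -> count=0 queue=[] holders={T1,T3,T6}
Final holders: T1,T3,T6

Answer: T1,T3,T6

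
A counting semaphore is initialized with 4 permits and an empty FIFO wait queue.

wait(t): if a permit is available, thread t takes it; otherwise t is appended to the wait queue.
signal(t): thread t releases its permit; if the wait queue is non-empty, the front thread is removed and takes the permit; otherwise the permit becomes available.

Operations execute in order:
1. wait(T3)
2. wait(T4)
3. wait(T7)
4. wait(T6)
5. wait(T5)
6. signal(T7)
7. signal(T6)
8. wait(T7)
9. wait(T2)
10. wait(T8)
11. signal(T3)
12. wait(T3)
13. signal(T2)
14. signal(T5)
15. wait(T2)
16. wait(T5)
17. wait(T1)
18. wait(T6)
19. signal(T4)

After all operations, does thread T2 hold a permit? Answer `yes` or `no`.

Step 1: wait(T3) -> count=3 queue=[] holders={T3}
Step 2: wait(T4) -> count=2 queue=[] holders={T3,T4}
Step 3: wait(T7) -> count=1 queue=[] holders={T3,T4,T7}
Step 4: wait(T6) -> count=0 queue=[] holders={T3,T4,T6,T7}
Step 5: wait(T5) -> count=0 queue=[T5] holders={T3,T4,T6,T7}
Step 6: signal(T7) -> count=0 queue=[] holders={T3,T4,T5,T6}
Step 7: signal(T6) -> count=1 queue=[] holders={T3,T4,T5}
Step 8: wait(T7) -> count=0 queue=[] holders={T3,T4,T5,T7}
Step 9: wait(T2) -> count=0 queue=[T2] holders={T3,T4,T5,T7}
Step 10: wait(T8) -> count=0 queue=[T2,T8] holders={T3,T4,T5,T7}
Step 11: signal(T3) -> count=0 queue=[T8] holders={T2,T4,T5,T7}
Step 12: wait(T3) -> count=0 queue=[T8,T3] holders={T2,T4,T5,T7}
Step 13: signal(T2) -> count=0 queue=[T3] holders={T4,T5,T7,T8}
Step 14: signal(T5) -> count=0 queue=[] holders={T3,T4,T7,T8}
Step 15: wait(T2) -> count=0 queue=[T2] holders={T3,T4,T7,T8}
Step 16: wait(T5) -> count=0 queue=[T2,T5] holders={T3,T4,T7,T8}
Step 17: wait(T1) -> count=0 queue=[T2,T5,T1] holders={T3,T4,T7,T8}
Step 18: wait(T6) -> count=0 queue=[T2,T5,T1,T6] holders={T3,T4,T7,T8}
Step 19: signal(T4) -> count=0 queue=[T5,T1,T6] holders={T2,T3,T7,T8}
Final holders: {T2,T3,T7,T8} -> T2 in holders

Answer: yes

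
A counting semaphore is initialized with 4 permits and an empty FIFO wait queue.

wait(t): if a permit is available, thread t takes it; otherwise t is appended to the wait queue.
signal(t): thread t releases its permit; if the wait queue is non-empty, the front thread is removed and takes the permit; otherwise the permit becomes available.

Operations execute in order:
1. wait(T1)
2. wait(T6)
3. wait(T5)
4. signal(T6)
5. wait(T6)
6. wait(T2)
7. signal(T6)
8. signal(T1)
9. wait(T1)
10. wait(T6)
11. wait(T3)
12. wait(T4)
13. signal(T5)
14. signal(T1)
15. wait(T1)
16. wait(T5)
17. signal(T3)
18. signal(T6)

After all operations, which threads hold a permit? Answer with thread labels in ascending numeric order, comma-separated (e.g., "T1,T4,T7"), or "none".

Step 1: wait(T1) -> count=3 queue=[] holders={T1}
Step 2: wait(T6) -> count=2 queue=[] holders={T1,T6}
Step 3: wait(T5) -> count=1 queue=[] holders={T1,T5,T6}
Step 4: signal(T6) -> count=2 queue=[] holders={T1,T5}
Step 5: wait(T6) -> count=1 queue=[] holders={T1,T5,T6}
Step 6: wait(T2) -> count=0 queue=[] holders={T1,T2,T5,T6}
Step 7: signal(T6) -> count=1 queue=[] holders={T1,T2,T5}
Step 8: signal(T1) -> count=2 queue=[] holders={T2,T5}
Step 9: wait(T1) -> count=1 queue=[] holders={T1,T2,T5}
Step 10: wait(T6) -> count=0 queue=[] holders={T1,T2,T5,T6}
Step 11: wait(T3) -> count=0 queue=[T3] holders={T1,T2,T5,T6}
Step 12: wait(T4) -> count=0 queue=[T3,T4] holders={T1,T2,T5,T6}
Step 13: signal(T5) -> count=0 queue=[T4] holders={T1,T2,T3,T6}
Step 14: signal(T1) -> count=0 queue=[] holders={T2,T3,T4,T6}
Step 15: wait(T1) -> count=0 queue=[T1] holders={T2,T3,T4,T6}
Step 16: wait(T5) -> count=0 queue=[T1,T5] holders={T2,T3,T4,T6}
Step 17: signal(T3) -> count=0 queue=[T5] holders={T1,T2,T4,T6}
Step 18: signal(T6) -> count=0 queue=[] holders={T1,T2,T4,T5}
Final holders: T1,T2,T4,T5

Answer: T1,T2,T4,T5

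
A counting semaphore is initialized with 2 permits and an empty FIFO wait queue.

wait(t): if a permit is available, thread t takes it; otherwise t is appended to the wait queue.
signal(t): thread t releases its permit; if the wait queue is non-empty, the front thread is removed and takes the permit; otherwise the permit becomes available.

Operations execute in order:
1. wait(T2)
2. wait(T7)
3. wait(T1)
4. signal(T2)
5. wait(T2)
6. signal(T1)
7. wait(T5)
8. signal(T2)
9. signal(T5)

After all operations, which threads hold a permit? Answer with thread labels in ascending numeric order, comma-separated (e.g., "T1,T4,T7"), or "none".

Answer: T7

Derivation:
Step 1: wait(T2) -> count=1 queue=[] holders={T2}
Step 2: wait(T7) -> count=0 queue=[] holders={T2,T7}
Step 3: wait(T1) -> count=0 queue=[T1] holders={T2,T7}
Step 4: signal(T2) -> count=0 queue=[] holders={T1,T7}
Step 5: wait(T2) -> count=0 queue=[T2] holders={T1,T7}
Step 6: signal(T1) -> count=0 queue=[] holders={T2,T7}
Step 7: wait(T5) -> count=0 queue=[T5] holders={T2,T7}
Step 8: signal(T2) -> count=0 queue=[] holders={T5,T7}
Step 9: signal(T5) -> count=1 queue=[] holders={T7}
Final holders: T7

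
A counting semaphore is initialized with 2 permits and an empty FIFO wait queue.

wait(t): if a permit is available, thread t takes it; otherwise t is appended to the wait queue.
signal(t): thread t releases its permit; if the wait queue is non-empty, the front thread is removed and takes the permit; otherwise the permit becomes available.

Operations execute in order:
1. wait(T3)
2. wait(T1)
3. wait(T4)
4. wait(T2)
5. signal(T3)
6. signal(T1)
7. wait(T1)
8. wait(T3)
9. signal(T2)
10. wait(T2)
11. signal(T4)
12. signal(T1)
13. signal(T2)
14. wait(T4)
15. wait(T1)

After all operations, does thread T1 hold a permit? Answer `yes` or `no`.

Step 1: wait(T3) -> count=1 queue=[] holders={T3}
Step 2: wait(T1) -> count=0 queue=[] holders={T1,T3}
Step 3: wait(T4) -> count=0 queue=[T4] holders={T1,T3}
Step 4: wait(T2) -> count=0 queue=[T4,T2] holders={T1,T3}
Step 5: signal(T3) -> count=0 queue=[T2] holders={T1,T4}
Step 6: signal(T1) -> count=0 queue=[] holders={T2,T4}
Step 7: wait(T1) -> count=0 queue=[T1] holders={T2,T4}
Step 8: wait(T3) -> count=0 queue=[T1,T3] holders={T2,T4}
Step 9: signal(T2) -> count=0 queue=[T3] holders={T1,T4}
Step 10: wait(T2) -> count=0 queue=[T3,T2] holders={T1,T4}
Step 11: signal(T4) -> count=0 queue=[T2] holders={T1,T3}
Step 12: signal(T1) -> count=0 queue=[] holders={T2,T3}
Step 13: signal(T2) -> count=1 queue=[] holders={T3}
Step 14: wait(T4) -> count=0 queue=[] holders={T3,T4}
Step 15: wait(T1) -> count=0 queue=[T1] holders={T3,T4}
Final holders: {T3,T4} -> T1 not in holders

Answer: no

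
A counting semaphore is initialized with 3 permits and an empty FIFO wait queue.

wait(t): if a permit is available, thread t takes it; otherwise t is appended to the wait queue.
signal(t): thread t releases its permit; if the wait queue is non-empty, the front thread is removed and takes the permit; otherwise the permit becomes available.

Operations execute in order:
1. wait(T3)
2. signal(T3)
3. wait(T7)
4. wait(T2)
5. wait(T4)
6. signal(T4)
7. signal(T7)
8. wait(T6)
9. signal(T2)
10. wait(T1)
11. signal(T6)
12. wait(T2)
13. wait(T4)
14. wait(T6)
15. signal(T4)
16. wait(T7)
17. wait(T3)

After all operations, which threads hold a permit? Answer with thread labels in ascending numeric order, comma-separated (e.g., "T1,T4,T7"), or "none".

Step 1: wait(T3) -> count=2 queue=[] holders={T3}
Step 2: signal(T3) -> count=3 queue=[] holders={none}
Step 3: wait(T7) -> count=2 queue=[] holders={T7}
Step 4: wait(T2) -> count=1 queue=[] holders={T2,T7}
Step 5: wait(T4) -> count=0 queue=[] holders={T2,T4,T7}
Step 6: signal(T4) -> count=1 queue=[] holders={T2,T7}
Step 7: signal(T7) -> count=2 queue=[] holders={T2}
Step 8: wait(T6) -> count=1 queue=[] holders={T2,T6}
Step 9: signal(T2) -> count=2 queue=[] holders={T6}
Step 10: wait(T1) -> count=1 queue=[] holders={T1,T6}
Step 11: signal(T6) -> count=2 queue=[] holders={T1}
Step 12: wait(T2) -> count=1 queue=[] holders={T1,T2}
Step 13: wait(T4) -> count=0 queue=[] holders={T1,T2,T4}
Step 14: wait(T6) -> count=0 queue=[T6] holders={T1,T2,T4}
Step 15: signal(T4) -> count=0 queue=[] holders={T1,T2,T6}
Step 16: wait(T7) -> count=0 queue=[T7] holders={T1,T2,T6}
Step 17: wait(T3) -> count=0 queue=[T7,T3] holders={T1,T2,T6}
Final holders: T1,T2,T6

Answer: T1,T2,T6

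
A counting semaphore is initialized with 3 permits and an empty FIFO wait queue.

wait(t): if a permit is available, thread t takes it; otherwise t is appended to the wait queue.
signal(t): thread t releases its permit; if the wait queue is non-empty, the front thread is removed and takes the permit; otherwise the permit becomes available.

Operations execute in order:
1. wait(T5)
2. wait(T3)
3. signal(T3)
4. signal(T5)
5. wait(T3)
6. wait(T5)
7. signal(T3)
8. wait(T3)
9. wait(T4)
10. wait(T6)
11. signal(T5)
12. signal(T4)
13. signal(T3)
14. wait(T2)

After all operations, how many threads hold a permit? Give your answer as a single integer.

Step 1: wait(T5) -> count=2 queue=[] holders={T5}
Step 2: wait(T3) -> count=1 queue=[] holders={T3,T5}
Step 3: signal(T3) -> count=2 queue=[] holders={T5}
Step 4: signal(T5) -> count=3 queue=[] holders={none}
Step 5: wait(T3) -> count=2 queue=[] holders={T3}
Step 6: wait(T5) -> count=1 queue=[] holders={T3,T5}
Step 7: signal(T3) -> count=2 queue=[] holders={T5}
Step 8: wait(T3) -> count=1 queue=[] holders={T3,T5}
Step 9: wait(T4) -> count=0 queue=[] holders={T3,T4,T5}
Step 10: wait(T6) -> count=0 queue=[T6] holders={T3,T4,T5}
Step 11: signal(T5) -> count=0 queue=[] holders={T3,T4,T6}
Step 12: signal(T4) -> count=1 queue=[] holders={T3,T6}
Step 13: signal(T3) -> count=2 queue=[] holders={T6}
Step 14: wait(T2) -> count=1 queue=[] holders={T2,T6}
Final holders: {T2,T6} -> 2 thread(s)

Answer: 2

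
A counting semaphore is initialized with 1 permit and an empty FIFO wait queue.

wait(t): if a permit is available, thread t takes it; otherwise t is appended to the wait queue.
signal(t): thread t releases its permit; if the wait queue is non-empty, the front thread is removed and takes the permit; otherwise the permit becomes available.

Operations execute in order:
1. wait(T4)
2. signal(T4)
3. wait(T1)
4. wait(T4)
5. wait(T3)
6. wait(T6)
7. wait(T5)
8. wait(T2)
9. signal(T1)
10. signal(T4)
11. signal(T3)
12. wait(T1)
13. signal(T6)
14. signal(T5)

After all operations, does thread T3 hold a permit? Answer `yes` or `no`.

Answer: no

Derivation:
Step 1: wait(T4) -> count=0 queue=[] holders={T4}
Step 2: signal(T4) -> count=1 queue=[] holders={none}
Step 3: wait(T1) -> count=0 queue=[] holders={T1}
Step 4: wait(T4) -> count=0 queue=[T4] holders={T1}
Step 5: wait(T3) -> count=0 queue=[T4,T3] holders={T1}
Step 6: wait(T6) -> count=0 queue=[T4,T3,T6] holders={T1}
Step 7: wait(T5) -> count=0 queue=[T4,T3,T6,T5] holders={T1}
Step 8: wait(T2) -> count=0 queue=[T4,T3,T6,T5,T2] holders={T1}
Step 9: signal(T1) -> count=0 queue=[T3,T6,T5,T2] holders={T4}
Step 10: signal(T4) -> count=0 queue=[T6,T5,T2] holders={T3}
Step 11: signal(T3) -> count=0 queue=[T5,T2] holders={T6}
Step 12: wait(T1) -> count=0 queue=[T5,T2,T1] holders={T6}
Step 13: signal(T6) -> count=0 queue=[T2,T1] holders={T5}
Step 14: signal(T5) -> count=0 queue=[T1] holders={T2}
Final holders: {T2} -> T3 not in holders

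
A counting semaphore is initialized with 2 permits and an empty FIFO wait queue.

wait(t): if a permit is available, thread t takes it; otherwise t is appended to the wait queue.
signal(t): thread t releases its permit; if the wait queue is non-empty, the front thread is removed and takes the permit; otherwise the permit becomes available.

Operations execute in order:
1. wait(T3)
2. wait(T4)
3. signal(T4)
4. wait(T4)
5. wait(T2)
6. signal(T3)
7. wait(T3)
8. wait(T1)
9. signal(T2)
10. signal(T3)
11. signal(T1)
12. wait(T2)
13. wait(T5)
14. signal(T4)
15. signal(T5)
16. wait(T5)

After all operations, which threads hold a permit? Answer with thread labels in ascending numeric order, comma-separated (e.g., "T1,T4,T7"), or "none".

Step 1: wait(T3) -> count=1 queue=[] holders={T3}
Step 2: wait(T4) -> count=0 queue=[] holders={T3,T4}
Step 3: signal(T4) -> count=1 queue=[] holders={T3}
Step 4: wait(T4) -> count=0 queue=[] holders={T3,T4}
Step 5: wait(T2) -> count=0 queue=[T2] holders={T3,T4}
Step 6: signal(T3) -> count=0 queue=[] holders={T2,T4}
Step 7: wait(T3) -> count=0 queue=[T3] holders={T2,T4}
Step 8: wait(T1) -> count=0 queue=[T3,T1] holders={T2,T4}
Step 9: signal(T2) -> count=0 queue=[T1] holders={T3,T4}
Step 10: signal(T3) -> count=0 queue=[] holders={T1,T4}
Step 11: signal(T1) -> count=1 queue=[] holders={T4}
Step 12: wait(T2) -> count=0 queue=[] holders={T2,T4}
Step 13: wait(T5) -> count=0 queue=[T5] holders={T2,T4}
Step 14: signal(T4) -> count=0 queue=[] holders={T2,T5}
Step 15: signal(T5) -> count=1 queue=[] holders={T2}
Step 16: wait(T5) -> count=0 queue=[] holders={T2,T5}
Final holders: T2,T5

Answer: T2,T5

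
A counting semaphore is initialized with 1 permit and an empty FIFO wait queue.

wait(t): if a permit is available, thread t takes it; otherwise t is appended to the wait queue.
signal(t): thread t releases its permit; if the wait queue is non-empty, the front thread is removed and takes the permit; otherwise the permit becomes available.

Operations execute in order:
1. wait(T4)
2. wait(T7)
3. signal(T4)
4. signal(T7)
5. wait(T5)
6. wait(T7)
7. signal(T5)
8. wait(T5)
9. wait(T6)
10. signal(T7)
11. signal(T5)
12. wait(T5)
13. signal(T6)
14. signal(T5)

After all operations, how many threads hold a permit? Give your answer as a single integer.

Step 1: wait(T4) -> count=0 queue=[] holders={T4}
Step 2: wait(T7) -> count=0 queue=[T7] holders={T4}
Step 3: signal(T4) -> count=0 queue=[] holders={T7}
Step 4: signal(T7) -> count=1 queue=[] holders={none}
Step 5: wait(T5) -> count=0 queue=[] holders={T5}
Step 6: wait(T7) -> count=0 queue=[T7] holders={T5}
Step 7: signal(T5) -> count=0 queue=[] holders={T7}
Step 8: wait(T5) -> count=0 queue=[T5] holders={T7}
Step 9: wait(T6) -> count=0 queue=[T5,T6] holders={T7}
Step 10: signal(T7) -> count=0 queue=[T6] holders={T5}
Step 11: signal(T5) -> count=0 queue=[] holders={T6}
Step 12: wait(T5) -> count=0 queue=[T5] holders={T6}
Step 13: signal(T6) -> count=0 queue=[] holders={T5}
Step 14: signal(T5) -> count=1 queue=[] holders={none}
Final holders: {none} -> 0 thread(s)

Answer: 0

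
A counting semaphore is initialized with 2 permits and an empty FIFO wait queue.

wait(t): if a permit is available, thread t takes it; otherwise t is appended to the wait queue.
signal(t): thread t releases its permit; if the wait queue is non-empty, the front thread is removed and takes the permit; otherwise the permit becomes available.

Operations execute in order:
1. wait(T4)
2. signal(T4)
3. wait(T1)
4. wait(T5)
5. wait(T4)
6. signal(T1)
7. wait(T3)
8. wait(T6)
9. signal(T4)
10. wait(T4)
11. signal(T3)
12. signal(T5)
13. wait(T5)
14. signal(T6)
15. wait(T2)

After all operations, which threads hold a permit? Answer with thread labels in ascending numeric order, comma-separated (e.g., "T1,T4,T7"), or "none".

Step 1: wait(T4) -> count=1 queue=[] holders={T4}
Step 2: signal(T4) -> count=2 queue=[] holders={none}
Step 3: wait(T1) -> count=1 queue=[] holders={T1}
Step 4: wait(T5) -> count=0 queue=[] holders={T1,T5}
Step 5: wait(T4) -> count=0 queue=[T4] holders={T1,T5}
Step 6: signal(T1) -> count=0 queue=[] holders={T4,T5}
Step 7: wait(T3) -> count=0 queue=[T3] holders={T4,T5}
Step 8: wait(T6) -> count=0 queue=[T3,T6] holders={T4,T5}
Step 9: signal(T4) -> count=0 queue=[T6] holders={T3,T5}
Step 10: wait(T4) -> count=0 queue=[T6,T4] holders={T3,T5}
Step 11: signal(T3) -> count=0 queue=[T4] holders={T5,T6}
Step 12: signal(T5) -> count=0 queue=[] holders={T4,T6}
Step 13: wait(T5) -> count=0 queue=[T5] holders={T4,T6}
Step 14: signal(T6) -> count=0 queue=[] holders={T4,T5}
Step 15: wait(T2) -> count=0 queue=[T2] holders={T4,T5}
Final holders: T4,T5

Answer: T4,T5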